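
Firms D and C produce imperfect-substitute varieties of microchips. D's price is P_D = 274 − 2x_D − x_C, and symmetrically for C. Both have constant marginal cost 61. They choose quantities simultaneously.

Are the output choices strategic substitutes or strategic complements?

Firm D's profit: π = x_D(274 − 2x_D − x_C) − 61x_D.
∂π/∂x_D = 213 − 4x_D − x_C = 0 ⇒ x_D = 53.25 − 0.25x_C.
The best-response slope dx_D/dx_C = −0.25 < 0: the reaction function is downward-sloping, so the choices are strategic substitutes.

strategic substitutes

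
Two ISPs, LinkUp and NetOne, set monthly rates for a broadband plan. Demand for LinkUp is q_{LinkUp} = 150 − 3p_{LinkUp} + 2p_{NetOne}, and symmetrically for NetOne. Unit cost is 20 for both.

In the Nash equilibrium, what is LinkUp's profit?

LinkUp's profit: π = (p_{LinkUp} − 20)(150 − 3p_{LinkUp} + 2p_{NetOne}).
∂π/∂p_{LinkUp} = 210 − 6p_{LinkUp} + 2p_{NetOne} = 0 ⇒ p_{LinkUp} = 35 + (1/3)p_{NetOne}.
By symmetry p_{NetOne} = p_{LinkUp}; substituting into the reaction function, (2/3)p_{LinkUp} = 35 and p_{LinkUp} = 52.5.
q_{LinkUp} = 150 − 3·52.5 + 2·52.5 = 97.5.
Profit = (52.5 − 20)·97.5 = 3168.75.

3168.75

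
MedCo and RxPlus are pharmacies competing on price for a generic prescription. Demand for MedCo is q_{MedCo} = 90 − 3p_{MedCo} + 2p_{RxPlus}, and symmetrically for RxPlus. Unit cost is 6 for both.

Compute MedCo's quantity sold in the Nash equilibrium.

MedCo's profit: π = (p_{MedCo} − 6)(90 − 3p_{MedCo} + 2p_{RxPlus}).
∂π/∂p_{MedCo} = 108 − 6p_{MedCo} + 2p_{RxPlus} = 0 ⇒ p_{MedCo} = 18 + (1/3)p_{RxPlus}.
By symmetry p_{RxPlus} = p_{MedCo}; substituting into the reaction function, (2/3)p_{MedCo} = 18 and p_{MedCo} = 27.
q_{MedCo} = 90 − 3·27 + 2·27 = 63.

63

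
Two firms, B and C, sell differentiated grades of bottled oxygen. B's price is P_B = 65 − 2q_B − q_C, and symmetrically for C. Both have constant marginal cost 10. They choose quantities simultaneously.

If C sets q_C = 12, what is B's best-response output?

10.75

Firm B's profit: π = q_B(65 − 2q_B − q_C) − 10q_B.
∂π/∂q_B = 55 − 4q_B − q_C = 0 ⇒ q_B = 13.75 − 0.25q_C.
At q_C = 12: q_B = 13.75 − 0.25·12 = 10.75.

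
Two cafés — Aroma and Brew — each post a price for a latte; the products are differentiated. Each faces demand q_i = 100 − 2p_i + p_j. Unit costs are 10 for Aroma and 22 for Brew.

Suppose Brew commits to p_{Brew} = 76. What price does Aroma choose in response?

49

Aroma's profit: π = (p_{Aroma} − 10)(100 − 2p_{Aroma} + p_{Brew}).
∂π/∂p_{Aroma} = 120 − 4p_{Aroma} + p_{Brew} = 0 ⇒ p_{Aroma} = 30 + 0.25p_{Brew}.
At p_{Brew} = 76: p_{Aroma} = 30 + 0.25·76 = 49.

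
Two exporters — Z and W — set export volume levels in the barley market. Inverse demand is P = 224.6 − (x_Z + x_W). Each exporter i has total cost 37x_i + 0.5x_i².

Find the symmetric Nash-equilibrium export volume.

Exporter Z's profit: π = x_Z(224.6 − (x_Z + x_W)) − 37x_Z − 0.5x_Z².
∂π/∂x_Z = 187.6 − 3x_Z − x_W = 0, so x_Z = 938/15 − (1/3)x_W.
The game is symmetric, so in equilibrium x_W = x_Z: the reaction function gives (4/3)x_Z = 938/15, hence x_Z = 46.9.

46.9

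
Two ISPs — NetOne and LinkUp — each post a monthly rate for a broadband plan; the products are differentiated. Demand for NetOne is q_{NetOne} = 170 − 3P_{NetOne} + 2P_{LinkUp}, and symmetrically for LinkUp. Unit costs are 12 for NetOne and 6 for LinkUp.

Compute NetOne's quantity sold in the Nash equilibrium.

NetOne's profit: π = (P_{NetOne} − 12)(170 − 3P_{NetOne} + 2P_{LinkUp}).
∂π/∂P_{NetOne} = 206 − 6P_{NetOne} + 2P_{LinkUp} = 0 ⇒ P_{NetOne} = 103/3 + (1/3)P_{LinkUp}.
Similarly P_{LinkUp} = 94/3 + (1/3)P_{NetOne}.
Substituting the second reaction function into the first: P_{NetOne} = 103/3 + (1/3)(94/3 + (1/3)P_{NetOne}), which gives (8/9)P_{NetOne} = 403/9 ⇒ P_{NetOne} = 50.375.
Then P_{LinkUp} = 94/3 + (1/3)·50.375 = 48.125.
q_{NetOne} = 170 − 3·50.375 + 2·48.125 = 115.125.

115.125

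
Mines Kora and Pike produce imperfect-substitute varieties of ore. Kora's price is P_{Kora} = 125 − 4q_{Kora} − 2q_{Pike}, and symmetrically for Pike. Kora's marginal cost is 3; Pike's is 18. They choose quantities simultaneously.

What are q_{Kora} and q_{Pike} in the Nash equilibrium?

12.7, 10.2

Mine Kora's profit: π = q_{Kora}(125 − 4q_{Kora} − 2q_{Pike}) − 3q_{Kora}.
∂π/∂q_{Kora} = 122 − 8q_{Kora} − 2q_{Pike} = 0 ⇒ q_{Kora} = 15.25 − 0.25q_{Pike}.
Similarly q_{Pike} = 13.375 − 0.25q_{Kora}.
Solving the two reaction functions simultaneously: (1 − (−0.25)(−0.25))q_{Kora} = 15.25 − 0.25·13.375, so 0.9375q_{Kora} = 381/32 and q_{Kora} = 12.7.
Then q_{Pike} = 13.375 − 0.25·12.7 = 10.2.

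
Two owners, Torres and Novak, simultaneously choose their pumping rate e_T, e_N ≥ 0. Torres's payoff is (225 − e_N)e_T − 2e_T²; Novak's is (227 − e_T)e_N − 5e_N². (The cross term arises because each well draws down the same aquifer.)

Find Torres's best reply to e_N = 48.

Expanding Torres's payoff: 225e_T − e_Ne_T − 2e_T².
∂π/∂e_T = 225 − e_N − 4e_T = 0, so e_T = 56.25 − 0.25e_N.
At e_N = 48: e_T = 56.25 − 0.25·48 = 44.25.

44.25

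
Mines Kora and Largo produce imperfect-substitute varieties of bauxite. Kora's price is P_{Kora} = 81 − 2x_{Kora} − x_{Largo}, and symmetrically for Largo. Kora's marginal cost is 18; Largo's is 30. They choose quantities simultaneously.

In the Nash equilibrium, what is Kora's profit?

359.12

Mine Kora's profit: π = x_{Kora}(81 − 2x_{Kora} − x_{Largo}) − 18x_{Kora}.
∂π/∂x_{Kora} = 63 − 4x_{Kora} − x_{Largo} = 0 ⇒ x_{Kora} = 15.75 − 0.25x_{Largo}.
Similarly x_{Largo} = 12.75 − 0.25x_{Kora}.
Substituting the second reaction function into the first: x_{Kora} = 15.75 − 0.25(12.75 − 0.25x_{Kora}), which gives 0.9375x_{Kora} = 12.5625 ⇒ x_{Kora} = 13.4.
Then x_{Largo} = 12.75 − 0.25·13.4 = 9.4.
P_{Kora} = 81 − 2·13.4 − 9.4 = 44.8.
Profit = (44.8 − 18)·13.4 = 359.12.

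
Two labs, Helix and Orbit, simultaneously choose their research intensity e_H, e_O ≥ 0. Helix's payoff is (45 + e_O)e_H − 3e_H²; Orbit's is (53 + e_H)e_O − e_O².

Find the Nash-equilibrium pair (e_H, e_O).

13, 33

Expanding Helix's payoff: 45e_H + e_Oe_H − 3e_H².
∂π/∂e_H = 45 + e_O − 6e_H = 0, so e_H = 7.5 + (1/6)e_O.
Likewise for Orbit: e_O = 26.5 + 0.5e_H.
Substituting the second reaction function into the first: e_H = 7.5 + (1/6)(26.5 + 0.5e_H), which gives (11/12)e_H = 143/12 ⇒ e_H = 13.
Then e_O = 26.5 + 0.5·13 = 33.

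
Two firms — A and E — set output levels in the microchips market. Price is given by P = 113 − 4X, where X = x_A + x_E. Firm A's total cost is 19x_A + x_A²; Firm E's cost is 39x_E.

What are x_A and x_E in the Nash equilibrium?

Firm A's profit: π = x_A(113 − 4(x_A + x_E)) − 19x_A − x_A².
∂π/∂x_A = 94 − 10x_A − 4x_E = 0, so x_A = 9.4 − 0.4x_E.
For E: ∂π/∂x_E = 74 − 8x_E − 4x_A = 0 ⇒ x_E = 9.25 − 0.5x_A.
Substituting the second reaction function into the first: x_A = 9.4 − 0.4(9.25 − 0.5x_A), which gives 0.8x_A = 5.7 ⇒ x_A = 7.125.
Then x_E = 9.25 − 0.5·7.125 = 5.6875.

7.125, 5.6875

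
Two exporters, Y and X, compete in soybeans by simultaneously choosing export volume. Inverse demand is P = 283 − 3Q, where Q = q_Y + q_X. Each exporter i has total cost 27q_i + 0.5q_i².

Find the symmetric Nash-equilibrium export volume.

Exporter Y's profit: π = q_Y(283 − 3(q_Y + q_X)) − 27q_Y − 0.5q_Y².
∂π/∂q_Y = 256 − 7q_Y − 3q_X = 0, so q_Y = 256/7 − (3/7)q_X.
Setting q_Y = q_X in the reaction function: q_Y = 256/7 − (3/7)q_Y, so q_Y = (256/7) / (10/7) = 25.6.

25.6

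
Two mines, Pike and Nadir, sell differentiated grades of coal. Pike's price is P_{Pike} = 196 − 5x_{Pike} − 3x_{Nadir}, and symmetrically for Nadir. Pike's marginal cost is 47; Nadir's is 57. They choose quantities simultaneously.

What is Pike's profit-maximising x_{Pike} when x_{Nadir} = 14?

10.7

Mine Pike's profit: π = x_{Pike}(196 − 5x_{Pike} − 3x_{Nadir}) − 47x_{Pike}.
∂π/∂x_{Pike} = 149 − 10x_{Pike} − 3x_{Nadir} = 0 ⇒ x_{Pike} = 14.9 − 0.3x_{Nadir}.
At x_{Nadir} = 14: x_{Pike} = 14.9 − 0.3·14 = 10.7.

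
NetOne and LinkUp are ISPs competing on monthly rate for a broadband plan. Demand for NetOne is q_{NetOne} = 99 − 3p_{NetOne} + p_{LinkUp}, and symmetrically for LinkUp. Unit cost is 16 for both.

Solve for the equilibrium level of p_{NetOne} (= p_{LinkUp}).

NetOne's profit: π = (p_{NetOne} − 16)(99 − 3p_{NetOne} + p_{LinkUp}).
∂π/∂p_{NetOne} = 147 − 6p_{NetOne} + p_{LinkUp} = 0 ⇒ p_{NetOne} = 24.5 + (1/6)p_{LinkUp}.
The game is symmetric, so in equilibrium p_{LinkUp} = p_{NetOne}: the reaction function gives (5/6)p_{NetOne} = 24.5, hence p_{NetOne} = 29.4.

29.4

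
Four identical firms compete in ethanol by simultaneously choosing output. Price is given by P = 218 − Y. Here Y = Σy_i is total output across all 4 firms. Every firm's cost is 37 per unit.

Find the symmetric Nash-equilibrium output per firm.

A representative firm's profit is π_i = y_i(218 − Y) − 37y_i, with Y = y_i + Σ_{j≠i} y_j.
First-order condition: 181 − 2y_i − Σ_{j≠i} y_j = 0.
With identical firms, set every y_j = y: then 181 − 2y − 3y = 0, i.e. y = 181/5 = 36.2.

36.2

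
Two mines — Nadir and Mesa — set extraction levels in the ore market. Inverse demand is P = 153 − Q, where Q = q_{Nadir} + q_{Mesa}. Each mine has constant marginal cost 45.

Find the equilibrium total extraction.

72

Mine Nadir's profit: π = q_{Nadir}(153 − (q_{Nadir} + q_{Mesa})) − 45q_{Nadir}.
∂π/∂q_{Nadir} = 108 − 2q_{Nadir} − q_{Mesa} = 0, so q_{Nadir} = 54 − 0.5q_{Mesa}.
By symmetry q_{Mesa} = q_{Nadir}; substituting into the reaction function, 1.5q_{Nadir} = 54 and q_{Nadir} = 36.
Total extraction: 36 + 36 = 72.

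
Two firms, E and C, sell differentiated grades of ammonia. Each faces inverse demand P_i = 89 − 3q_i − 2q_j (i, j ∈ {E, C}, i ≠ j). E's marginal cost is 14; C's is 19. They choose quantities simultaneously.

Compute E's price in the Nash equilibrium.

43.0625

Firm E's profit: π = q_E(89 − 3q_E − 2q_C) − 14q_E.
∂π/∂q_E = 75 − 6q_E − 2q_C = 0 ⇒ q_E = 12.5 − (1/3)q_C.
Similarly q_C = 35/3 − (1/3)q_E.
Substituting the second reaction function into the first: q_E = 12.5 − (1/3)(35/3 − (1/3)q_E), which gives (8/9)q_E = 155/18 ⇒ q_E = 9.6875.
Then q_C = 35/3 − (1/3)·9.6875 = 8.4375.
P_E = 89 − 3·9.6875 − 2·8.4375 = 43.0625.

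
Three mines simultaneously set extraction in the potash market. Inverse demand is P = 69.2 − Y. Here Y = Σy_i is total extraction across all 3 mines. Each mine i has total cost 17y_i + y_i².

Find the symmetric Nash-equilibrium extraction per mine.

A representative mine's profit is π_i = y_i(69.2 − Y) − 17y_i − y_i², with Y = y_i + Σ_{j≠i} y_j.
First-order condition: 52.2 − 4y_i − Σ_{j≠i} y_j = 0.
In a symmetric equilibrium every mine chooses the same y, so Σ_{j≠i} y_j = 2y. The condition becomes 52.2 − 6y = 0, giving y = 52.2/6 = 8.7.

8.7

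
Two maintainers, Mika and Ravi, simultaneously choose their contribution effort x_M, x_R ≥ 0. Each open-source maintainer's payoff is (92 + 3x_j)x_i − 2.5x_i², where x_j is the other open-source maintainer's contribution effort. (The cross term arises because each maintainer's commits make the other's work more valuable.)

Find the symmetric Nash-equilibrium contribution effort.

Mika's payoff is (92 + 3x_R)x_M − 2.5x_M².
∂π/∂x_M = 92 + 3x_R − 5x_M = 0, so x_M = 18.4 + 0.6x_R.
By symmetry x_R = x_M; substituting into the reaction function, 0.4x_M = 18.4 and x_M = 46.

46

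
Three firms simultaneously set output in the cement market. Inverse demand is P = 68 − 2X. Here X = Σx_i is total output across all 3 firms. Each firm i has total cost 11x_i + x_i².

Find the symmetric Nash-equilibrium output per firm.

5.7

A representative firm's profit is π_i = x_i(68 − 2X) − 11x_i − x_i², with X = x_i + Σ_{j≠i} x_j.
First-order condition: 57 − 6x_i − 2Σ_{j≠i} x_j = 0.
Imposing symmetry (x_j = x for all j) turns Σ_{j≠i} x_j into 2x, so 57 = 10x and x = 5.7.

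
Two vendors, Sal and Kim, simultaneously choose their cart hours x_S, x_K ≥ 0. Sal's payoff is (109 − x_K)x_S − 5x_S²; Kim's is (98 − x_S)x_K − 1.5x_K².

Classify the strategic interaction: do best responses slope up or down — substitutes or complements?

strategic substitutes

Expanding Sal's payoff: 109x_S − x_Kx_S − 5x_S².
∂π/∂x_S = 109 − x_K − 10x_S = 0, so x_S = 10.9 − 0.1x_K.
The best-response slope dx_S/dx_K = −0.1 < 0: the reaction function is downward-sloping, so the choices are strategic substitutes.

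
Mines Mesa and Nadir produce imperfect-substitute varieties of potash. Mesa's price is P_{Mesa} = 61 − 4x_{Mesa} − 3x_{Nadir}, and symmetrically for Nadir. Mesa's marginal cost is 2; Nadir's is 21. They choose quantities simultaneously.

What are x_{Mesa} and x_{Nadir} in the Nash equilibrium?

Mine Mesa's profit: π = x_{Mesa}(61 − 4x_{Mesa} − 3x_{Nadir}) − 2x_{Mesa}.
∂π/∂x_{Mesa} = 59 − 8x_{Mesa} − 3x_{Nadir} = 0 ⇒ x_{Mesa} = 7.375 − 0.375x_{Nadir}.
Similarly x_{Nadir} = 5 − 0.375x_{Mesa}.
Solving the two reaction functions simultaneously: (1 − (−0.375)(−0.375))x_{Mesa} = 7.375 − 0.375·5, so (55/64)x_{Mesa} = 5.5 and x_{Mesa} = 6.4.
Then x_{Nadir} = 5 − 0.375·6.4 = 2.6.

6.4, 2.6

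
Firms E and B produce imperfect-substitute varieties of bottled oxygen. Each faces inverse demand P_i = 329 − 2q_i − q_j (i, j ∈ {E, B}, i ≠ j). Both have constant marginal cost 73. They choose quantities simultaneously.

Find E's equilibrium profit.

Firm E's profit: π = q_E(329 − 2q_E − q_B) − 73q_E.
∂π/∂q_E = 256 − 4q_E − q_B = 0 ⇒ q_E = 64 − 0.25q_B.
By symmetry q_B = q_E; substituting into the reaction function, 1.25q_E = 64 and q_E = 51.2.
P_E = 329 − 2·51.2 − 51.2 = 175.4.
Profit = (175.4 − 73)·51.2 = 5242.88.

5242.88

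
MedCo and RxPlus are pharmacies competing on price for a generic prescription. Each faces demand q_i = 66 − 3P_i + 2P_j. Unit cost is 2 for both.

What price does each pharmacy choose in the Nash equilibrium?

MedCo's profit: π = (P_{MedCo} − 2)(66 − 3P_{MedCo} + 2P_{RxPlus}).
∂π/∂P_{MedCo} = 72 − 6P_{MedCo} + 2P_{RxPlus} = 0 ⇒ P_{MedCo} = 12 + (1/3)P_{RxPlus}.
The game is symmetric, so in equilibrium P_{RxPlus} = P_{MedCo}: the reaction function gives (2/3)P_{MedCo} = 12, hence P_{MedCo} = 18.

18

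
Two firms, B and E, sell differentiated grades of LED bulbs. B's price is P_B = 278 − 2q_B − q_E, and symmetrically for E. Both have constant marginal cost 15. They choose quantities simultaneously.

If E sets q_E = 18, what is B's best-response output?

Firm B's profit: π = q_B(278 − 2q_B − q_E) − 15q_B.
∂π/∂q_B = 263 − 4q_B − q_E = 0 ⇒ q_B = 65.75 − 0.25q_E.
At q_E = 18: q_B = 65.75 − 0.25·18 = 61.25.

61.25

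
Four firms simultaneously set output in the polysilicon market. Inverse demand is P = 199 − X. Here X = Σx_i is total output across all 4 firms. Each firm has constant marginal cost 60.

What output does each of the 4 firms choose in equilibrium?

A representative firm's profit is π_i = x_i(199 − X) − 60x_i, with X = x_i + Σ_{j≠i} x_j.
First-order condition: 139 − 2x_i − Σ_{j≠i} x_j = 0.
In a symmetric equilibrium every firm chooses the same x, so Σ_{j≠i} x_j = 3x. The condition becomes 139 − 5x = 0, giving x = 139/5 = 27.8.

27.8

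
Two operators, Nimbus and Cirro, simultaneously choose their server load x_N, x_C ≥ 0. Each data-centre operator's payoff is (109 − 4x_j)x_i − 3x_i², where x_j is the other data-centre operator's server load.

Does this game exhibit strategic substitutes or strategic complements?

Nimbus's payoff is (109 − 4x_C)x_N − 3x_N².
∂π/∂x_N = 109 − 4x_C − 6x_N = 0, so x_N = 109/6 − (2/3)x_C.
The best-response slope dx_N/dx_C = −2/3 < 0: the reaction function is downward-sloping, so the choices are strategic substitutes.

strategic substitutes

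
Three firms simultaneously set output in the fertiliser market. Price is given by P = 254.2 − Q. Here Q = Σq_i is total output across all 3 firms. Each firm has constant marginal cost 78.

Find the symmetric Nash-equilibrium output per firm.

44.05

A representative firm's profit is π_i = q_i(254.2 − Q) − 78q_i, with Q = q_i + Σ_{j≠i} q_j.
First-order condition: 176.2 − 2q_i − Σ_{j≠i} q_j = 0.
With identical firms, set every q_j = q: then 176.2 − 2q − 2q = 0, i.e. q = 176.2/4 = 44.05.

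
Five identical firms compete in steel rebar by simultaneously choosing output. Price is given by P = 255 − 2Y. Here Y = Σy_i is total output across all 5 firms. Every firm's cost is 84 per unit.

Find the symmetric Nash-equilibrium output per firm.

14.25

A representative firm's profit is π_i = y_i(255 − 2Y) − 84y_i, with Y = y_i + Σ_{j≠i} y_j.
First-order condition: 171 − 4y_i − 2Σ_{j≠i} y_j = 0.
Imposing symmetry (y_j = y for all j) turns Σ_{j≠i} y_j into 4y, so 171 = 12y and y = 14.25.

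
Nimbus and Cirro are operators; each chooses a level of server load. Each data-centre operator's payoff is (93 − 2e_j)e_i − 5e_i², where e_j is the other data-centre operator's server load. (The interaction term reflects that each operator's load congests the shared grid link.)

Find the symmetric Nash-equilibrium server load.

Nimbus's payoff is (93 − 2e_C)e_N − 5e_N².
∂π/∂e_N = 93 − 2e_C − 10e_N = 0, so e_N = 9.3 − 0.2e_C.
By symmetry e_C = e_N; substituting into the reaction function, 1.2e_N = 9.3 and e_N = 7.75.

7.75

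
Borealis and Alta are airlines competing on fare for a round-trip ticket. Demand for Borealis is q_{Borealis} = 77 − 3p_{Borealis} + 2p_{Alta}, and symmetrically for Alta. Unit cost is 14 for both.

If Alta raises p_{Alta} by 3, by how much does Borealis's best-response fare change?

1

Borealis's profit: π = (p_{Borealis} − 14)(77 − 3p_{Borealis} + 2p_{Alta}).
∂π/∂p_{Borealis} = 119 − 6p_{Borealis} + 2p_{Alta} = 0 ⇒ p_{Borealis} = 119/6 + (1/3)p_{Alta}.
The reaction-function slope is 1/3, so a 3-unit rise in p_{Alta} moves p_{Borealis} by 1/3 × 3 = 1. Borealis's best response rises — the actions are strategic complements.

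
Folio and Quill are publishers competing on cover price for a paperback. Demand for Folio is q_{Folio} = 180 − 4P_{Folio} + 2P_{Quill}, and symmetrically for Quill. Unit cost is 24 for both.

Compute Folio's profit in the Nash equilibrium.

Folio's profit: π = (P_{Folio} − 24)(180 − 4P_{Folio} + 2P_{Quill}).
∂π/∂P_{Folio} = 276 − 8P_{Folio} + 2P_{Quill} = 0 ⇒ P_{Folio} = 34.5 + 0.25P_{Quill}.
Setting P_{Folio} = P_{Quill} in the reaction function: P_{Folio} = 34.5 + 0.25P_{Folio}, so P_{Folio} = 34.5 / 0.75 = 46.
q_{Folio} = 180 − 4·46 + 2·46 = 88.
Profit = (46 − 24)·88 = 1936.

1936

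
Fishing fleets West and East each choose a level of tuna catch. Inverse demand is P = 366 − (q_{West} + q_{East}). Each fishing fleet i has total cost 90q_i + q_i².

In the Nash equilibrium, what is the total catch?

110.4

Fishing fleet West's profit: π = q_{West}(366 − (q_{West} + q_{East})) − 90q_{West} − q_{West}².
∂π/∂q_{West} = 276 − 4q_{West} − q_{East} = 0, so q_{West} = 69 − 0.25q_{East}.
By symmetry q_{East} = q_{West}; substituting into the reaction function, 1.25q_{West} = 69 and q_{West} = 55.2.
Total catch: 55.2 + 55.2 = 110.4.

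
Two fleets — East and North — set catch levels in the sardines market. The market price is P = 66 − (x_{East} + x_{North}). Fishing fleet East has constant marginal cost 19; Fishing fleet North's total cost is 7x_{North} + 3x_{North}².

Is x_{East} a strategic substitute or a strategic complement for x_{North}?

strategic substitutes

Fishing fleet East's profit: π = x_{East}(66 − (x_{East} + x_{North})) − 19x_{East}.
∂π/∂x_{East} = 47 − 2x_{East} − x_{North} = 0, so x_{East} = 23.5 − 0.5x_{North}.
The best-response slope dx_{East}/dx_{North} = −0.5 < 0: the reaction function is downward-sloping, so the choices are strategic substitutes.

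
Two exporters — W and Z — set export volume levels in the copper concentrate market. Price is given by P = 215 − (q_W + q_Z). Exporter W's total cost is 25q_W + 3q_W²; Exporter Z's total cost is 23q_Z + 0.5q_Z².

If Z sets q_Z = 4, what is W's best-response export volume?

23.25

Exporter W's profit: π = q_W(215 − (q_W + q_Z)) − 25q_W − 3q_W².
∂π/∂q_W = 190 − 8q_W − q_Z = 0, so q_W = 23.75 − 0.125q_Z.
At q_Z = 4: q_W = 23.75 − 0.125·4 = 23.25.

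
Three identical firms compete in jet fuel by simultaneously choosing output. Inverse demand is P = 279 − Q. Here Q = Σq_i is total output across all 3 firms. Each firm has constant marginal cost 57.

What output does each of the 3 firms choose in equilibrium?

A representative firm's profit is π_i = q_i(279 − Q) − 57q_i, with Q = q_i + Σ_{j≠i} q_j.
First-order condition: 222 − 2q_i − Σ_{j≠i} q_j = 0.
Imposing symmetry (q_j = q for all j) turns Σ_{j≠i} q_j into 2q, so 222 = 4q and q = 55.5.

55.5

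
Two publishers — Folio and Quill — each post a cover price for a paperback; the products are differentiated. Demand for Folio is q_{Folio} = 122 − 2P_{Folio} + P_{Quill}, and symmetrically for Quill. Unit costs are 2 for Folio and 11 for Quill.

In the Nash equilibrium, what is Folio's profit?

Folio's profit: π = (P_{Folio} − 2)(122 − 2P_{Folio} + P_{Quill}).
∂π/∂P_{Folio} = 126 − 4P_{Folio} + P_{Quill} = 0 ⇒ P_{Folio} = 31.5 + 0.25P_{Quill}.
Similarly P_{Quill} = 36 + 0.25P_{Folio}.
Plugging P_{Quill} into Folio's best response: P_{Folio} = 31.5 + 0.25(36 + 0.25P_{Folio}) ⇒ 0.9375P_{Folio} = 40.5, so P_{Folio} = 43.2.
Then P_{Quill} = 36 + 0.25·43.2 = 46.8.
q_{Folio} = 122 − 2·43.2 + 46.8 = 82.4.
Profit = (43.2 − 2)·82.4 = 3394.88.

3394.88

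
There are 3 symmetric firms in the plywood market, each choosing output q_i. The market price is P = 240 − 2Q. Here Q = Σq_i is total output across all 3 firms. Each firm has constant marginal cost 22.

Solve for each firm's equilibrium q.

27.25

A representative firm's profit is π_i = q_i(240 − 2Q) − 22q_i, with Q = q_i + Σ_{j≠i} q_j.
First-order condition: 218 − 4q_i − 2Σ_{j≠i} q_j = 0.
In a symmetric equilibrium every firm chooses the same q, so Σ_{j≠i} q_j = 2q. The condition becomes 218 − 8q = 0, giving q = 218/8 = 27.25.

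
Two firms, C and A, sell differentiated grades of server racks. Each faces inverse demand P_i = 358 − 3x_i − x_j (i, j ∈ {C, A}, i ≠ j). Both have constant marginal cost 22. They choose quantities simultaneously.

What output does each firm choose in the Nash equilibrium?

48

Firm C's profit: π = x_C(358 − 3x_C − x_A) − 22x_C.
∂π/∂x_C = 336 − 6x_C − x_A = 0 ⇒ x_C = 56 − (1/6)x_A.
The game is symmetric, so in equilibrium x_A = x_C: the reaction function gives (7/6)x_C = 56, hence x_C = 48.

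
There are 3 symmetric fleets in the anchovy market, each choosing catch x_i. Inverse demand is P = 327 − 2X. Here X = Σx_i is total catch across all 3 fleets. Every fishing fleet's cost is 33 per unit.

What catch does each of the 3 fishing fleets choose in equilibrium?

36.75

A representative fishing fleet's profit is π_i = x_i(327 − 2X) − 33x_i, with X = x_i + Σ_{j≠i} x_j.
First-order condition: 294 − 4x_i − 2Σ_{j≠i} x_j = 0.
Imposing symmetry (x_j = x for all j) turns Σ_{j≠i} x_j into 2x, so 294 = 8x and x = 36.75.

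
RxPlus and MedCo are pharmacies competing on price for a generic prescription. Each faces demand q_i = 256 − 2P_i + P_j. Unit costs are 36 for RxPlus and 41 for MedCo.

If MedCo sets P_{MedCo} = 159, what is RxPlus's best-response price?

RxPlus's profit: π = (P_{RxPlus} − 36)(256 − 2P_{RxPlus} + P_{MedCo}).
∂π/∂P_{RxPlus} = 328 − 4P_{RxPlus} + P_{MedCo} = 0 ⇒ P_{RxPlus} = 82 + 0.25P_{MedCo}.
At P_{MedCo} = 159: P_{RxPlus} = 82 + 0.25·159 = 121.75.

121.75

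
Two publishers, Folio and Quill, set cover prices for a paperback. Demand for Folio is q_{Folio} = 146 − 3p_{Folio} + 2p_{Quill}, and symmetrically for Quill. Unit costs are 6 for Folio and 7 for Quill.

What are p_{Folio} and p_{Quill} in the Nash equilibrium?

41.1875, 41.5625

Folio's profit: π = (p_{Folio} − 6)(146 − 3p_{Folio} + 2p_{Quill}).
∂π/∂p_{Folio} = 164 − 6p_{Folio} + 2p_{Quill} = 0 ⇒ p_{Folio} = 82/3 + (1/3)p_{Quill}.
Similarly p_{Quill} = 167/6 + (1/3)p_{Folio}.
Substituting the second reaction function into the first: p_{Folio} = 82/3 + (1/3)(167/6 + (1/3)p_{Folio}), which gives (8/9)p_{Folio} = 659/18 ⇒ p_{Folio} = 41.1875.
Then p_{Quill} = 167/6 + (1/3)·41.1875 = 41.5625.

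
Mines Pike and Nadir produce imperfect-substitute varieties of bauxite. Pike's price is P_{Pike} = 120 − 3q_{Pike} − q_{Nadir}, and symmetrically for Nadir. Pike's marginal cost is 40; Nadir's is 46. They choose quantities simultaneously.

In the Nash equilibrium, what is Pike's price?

Mine Pike's profit: π = q_{Pike}(120 − 3q_{Pike} − q_{Nadir}) − 40q_{Pike}.
∂π/∂q_{Pike} = 80 − 6q_{Pike} − q_{Nadir} = 0 ⇒ q_{Pike} = 40/3 − (1/6)q_{Nadir}.
Similarly q_{Nadir} = 37/3 − (1/6)q_{Pike}.
Plugging q_{Nadir} into Pike's best response: q_{Pike} = 40/3 − (1/6)(37/3 − (1/6)q_{Pike}) ⇒ (35/36)q_{Pike} = 203/18, so q_{Pike} = 11.6.
Then q_{Nadir} = 37/3 − (1/6)·11.6 = 10.4.
P_{Pike} = 120 − 3·11.6 − 10.4 = 74.8.

74.8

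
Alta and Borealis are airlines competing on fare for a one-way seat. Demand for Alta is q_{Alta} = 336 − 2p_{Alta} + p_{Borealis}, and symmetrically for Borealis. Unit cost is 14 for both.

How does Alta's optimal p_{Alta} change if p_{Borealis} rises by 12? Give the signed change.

3

Alta's profit: π = (p_{Alta} − 14)(336 − 2p_{Alta} + p_{Borealis}).
∂π/∂p_{Alta} = 364 − 4p_{Alta} + p_{Borealis} = 0 ⇒ p_{Alta} = 91 + 0.25p_{Borealis}.
The reaction-function slope is 0.25, so a 12-unit rise in p_{Borealis} moves p_{Alta} by 0.25 × 12 = 3. Alta's best response rises — the actions are strategic complements.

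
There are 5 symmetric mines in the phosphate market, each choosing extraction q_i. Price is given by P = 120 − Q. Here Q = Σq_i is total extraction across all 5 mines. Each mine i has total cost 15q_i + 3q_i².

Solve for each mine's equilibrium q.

A representative mine's profit is π_i = q_i(120 − Q) − 15q_i − 3q_i², with Q = q_i + Σ_{j≠i} q_j.
First-order condition: 105 − 8q_i − Σ_{j≠i} q_j = 0.
Imposing symmetry (q_j = q for all j) turns Σ_{j≠i} q_j into 4q, so 105 = 12q and q = 8.75.

8.75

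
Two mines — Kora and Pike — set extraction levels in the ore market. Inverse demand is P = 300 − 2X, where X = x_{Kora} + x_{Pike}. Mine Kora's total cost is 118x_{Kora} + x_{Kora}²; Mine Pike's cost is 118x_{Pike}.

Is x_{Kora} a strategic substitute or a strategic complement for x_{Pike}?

Mine Kora's profit: π = x_{Kora}(300 − 2(x_{Kora} + x_{Pike})) − 118x_{Kora} − x_{Kora}².
∂π/∂x_{Kora} = 182 − 6x_{Kora} − 2x_{Pike} = 0, so x_{Kora} = 91/3 − (1/3)x_{Pike}.
The best-response slope dx_{Kora}/dx_{Pike} = −1/3 < 0: the reaction function is downward-sloping, so the choices are strategic substitutes.

strategic substitutes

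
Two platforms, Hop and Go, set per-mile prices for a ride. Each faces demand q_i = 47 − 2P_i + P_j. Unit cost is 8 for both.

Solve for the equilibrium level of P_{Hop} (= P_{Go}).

21

Hop's profit: π = (P_{Hop} − 8)(47 − 2P_{Hop} + P_{Go}).
∂π/∂P_{Hop} = 63 − 4P_{Hop} + P_{Go} = 0 ⇒ P_{Hop} = 15.75 + 0.25P_{Go}.
The game is symmetric, so in equilibrium P_{Go} = P_{Hop}: the reaction function gives 0.75P_{Hop} = 15.75, hence P_{Hop} = 21.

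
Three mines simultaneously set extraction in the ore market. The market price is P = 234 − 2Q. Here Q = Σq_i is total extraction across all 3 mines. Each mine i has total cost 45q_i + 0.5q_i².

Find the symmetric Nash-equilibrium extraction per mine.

21

A representative mine's profit is π_i = q_i(234 − 2Q) − 45q_i − 0.5q_i², with Q = q_i + Σ_{j≠i} q_j.
First-order condition: 189 − 5q_i − 2Σ_{j≠i} q_j = 0.
Imposing symmetry (q_j = q for all j) turns Σ_{j≠i} q_j into 2q, so 189 = 9q and q = 21.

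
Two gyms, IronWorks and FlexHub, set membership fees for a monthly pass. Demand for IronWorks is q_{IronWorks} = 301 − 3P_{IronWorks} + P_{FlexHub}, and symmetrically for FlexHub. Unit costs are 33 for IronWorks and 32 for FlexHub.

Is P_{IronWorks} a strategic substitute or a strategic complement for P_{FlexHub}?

IronWorks's profit: π = (P_{IronWorks} − 33)(301 − 3P_{IronWorks} + P_{FlexHub}).
∂π/∂P_{IronWorks} = 400 − 6P_{IronWorks} + P_{FlexHub} = 0 ⇒ P_{IronWorks} = 200/3 + (1/6)P_{FlexHub}.
The best-response slope dP_{IronWorks}/dP_{FlexHub} = 1/6 > 0: the reaction function is upward-sloping, so the choices are strategic complements.

strategic complements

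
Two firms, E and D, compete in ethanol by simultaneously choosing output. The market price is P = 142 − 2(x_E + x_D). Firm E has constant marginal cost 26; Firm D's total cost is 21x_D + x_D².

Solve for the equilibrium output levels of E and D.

Firm E's profit: π = x_E(142 − 2(x_E + x_D)) − 26x_E.
∂π/∂x_E = 116 − 4x_E − 2x_D = 0, so x_E = 29 − 0.5x_D.
For D: ∂π/∂x_D = 121 − 6x_D − 2x_E = 0 ⇒ x_D = 121/6 − (1/3)x_E.
Solving the two reaction functions simultaneously: (1 − (−0.5)(−1/3))x_E = 29 − 0.5·(121/6), so (5/6)x_E = 227/12 and x_E = 22.7.
Then x_D = 121/6 − (1/3)·22.7 = 12.6.

22.7, 12.6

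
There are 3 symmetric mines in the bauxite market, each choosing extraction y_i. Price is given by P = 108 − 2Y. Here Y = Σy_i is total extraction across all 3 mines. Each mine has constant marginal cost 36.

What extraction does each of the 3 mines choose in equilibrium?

A representative mine's profit is π_i = y_i(108 − 2Y) − 36y_i, with Y = y_i + Σ_{j≠i} y_j.
First-order condition: 72 − 4y_i − 2Σ_{j≠i} y_j = 0.
With identical mines, set every y_j = y: then 72 − 4y − 4y = 0, i.e. y = 72/8 = 9.

9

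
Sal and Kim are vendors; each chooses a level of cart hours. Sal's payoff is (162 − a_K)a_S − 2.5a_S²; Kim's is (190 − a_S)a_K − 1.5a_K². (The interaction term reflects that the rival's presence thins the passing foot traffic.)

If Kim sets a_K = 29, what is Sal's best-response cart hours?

Expanding Sal's payoff: 162a_S − a_Ka_S − 2.5a_S².
∂π/∂a_S = 162 − a_K − 5a_S = 0, so a_S = 32.4 − 0.2a_K.
At a_K = 29: a_S = 32.4 − 0.2·29 = 26.6.

26.6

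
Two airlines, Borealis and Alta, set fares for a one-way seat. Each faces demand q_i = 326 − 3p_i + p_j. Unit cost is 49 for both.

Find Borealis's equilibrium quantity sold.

136.8

Borealis's profit: π = (p_{Borealis} − 49)(326 − 3p_{Borealis} + p_{Alta}).
∂π/∂p_{Borealis} = 473 − 6p_{Borealis} + p_{Alta} = 0 ⇒ p_{Borealis} = 473/6 + (1/6)p_{Alta}.
By symmetry p_{Alta} = p_{Borealis}; substituting into the reaction function, (5/6)p_{Borealis} = 473/6 and p_{Borealis} = 94.6.
q_{Borealis} = 326 − 3·94.6 + 94.6 = 136.8.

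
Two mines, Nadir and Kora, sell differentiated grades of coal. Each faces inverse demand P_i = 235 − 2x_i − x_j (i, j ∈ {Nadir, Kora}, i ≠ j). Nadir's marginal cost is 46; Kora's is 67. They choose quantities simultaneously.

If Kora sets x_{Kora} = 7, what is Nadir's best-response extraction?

Mine Nadir's profit: π = x_{Nadir}(235 − 2x_{Nadir} − x_{Kora}) − 46x_{Nadir}.
∂π/∂x_{Nadir} = 189 − 4x_{Nadir} − x_{Kora} = 0 ⇒ x_{Nadir} = 47.25 − 0.25x_{Kora}.
At x_{Kora} = 7: x_{Nadir} = 47.25 − 0.25·7 = 45.5.

45.5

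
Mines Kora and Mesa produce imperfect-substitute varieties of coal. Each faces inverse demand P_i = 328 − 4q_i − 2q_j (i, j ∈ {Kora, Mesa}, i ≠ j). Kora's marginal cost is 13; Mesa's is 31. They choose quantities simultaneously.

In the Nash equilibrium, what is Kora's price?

Mine Kora's profit: π = q_{Kora}(328 − 4q_{Kora} − 2q_{Mesa}) − 13q_{Kora}.
∂π/∂q_{Kora} = 315 − 8q_{Kora} − 2q_{Mesa} = 0 ⇒ q_{Kora} = 39.375 − 0.25q_{Mesa}.
Similarly q_{Mesa} = 37.125 − 0.25q_{Kora}.
Solving the two reaction functions simultaneously: (1 − (−0.25)(−0.25))q_{Kora} = 39.375 − 0.25·37.125, so 0.9375q_{Kora} = 963/32 and q_{Kora} = 32.1.
Then q_{Mesa} = 37.125 − 0.25·32.1 = 29.1.
P_{Kora} = 328 − 4·32.1 − 2·29.1 = 141.4.

141.4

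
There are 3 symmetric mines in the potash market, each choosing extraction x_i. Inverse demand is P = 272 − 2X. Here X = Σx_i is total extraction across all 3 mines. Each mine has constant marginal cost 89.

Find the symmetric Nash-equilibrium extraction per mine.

A representative mine's profit is π_i = x_i(272 − 2X) − 89x_i, with X = x_i + Σ_{j≠i} x_j.
First-order condition: 183 − 4x_i − 2Σ_{j≠i} x_j = 0.
In a symmetric equilibrium every mine chooses the same x, so Σ_{j≠i} x_j = 2x. The condition becomes 183 − 8x = 0, giving x = 183/8 = 22.875.

22.875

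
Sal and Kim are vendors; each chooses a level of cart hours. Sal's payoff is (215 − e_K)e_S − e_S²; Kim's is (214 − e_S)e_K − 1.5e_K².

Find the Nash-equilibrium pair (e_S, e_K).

Expanding Sal's payoff: 215e_S − e_Ke_S − e_S².
∂π/∂e_S = 215 − e_K − 2e_S = 0, so e_S = 107.5 − 0.5e_K.
Likewise for Kim: e_K = 214/3 − (1/3)e_S.
Substituting the second reaction function into the first: e_S = 107.5 − 0.5(214/3 − (1/3)e_S), which gives (5/6)e_S = 431/6 ⇒ e_S = 86.2.
Then e_K = 214/3 − (1/3)·86.2 = 42.6.

86.2, 42.6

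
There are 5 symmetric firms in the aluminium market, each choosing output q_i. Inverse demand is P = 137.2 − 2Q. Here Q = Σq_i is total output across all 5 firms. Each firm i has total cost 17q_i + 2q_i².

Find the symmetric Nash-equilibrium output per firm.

A representative firm's profit is π_i = q_i(137.2 − 2Q) − 17q_i − 2q_i², with Q = q_i + Σ_{j≠i} q_j.
First-order condition: 120.2 − 8q_i − 2Σ_{j≠i} q_j = 0.
With identical firms, set every q_j = q: then 120.2 − 8q − 8q = 0, i.e. q = 120.2/16 = 7.5125.

7.5125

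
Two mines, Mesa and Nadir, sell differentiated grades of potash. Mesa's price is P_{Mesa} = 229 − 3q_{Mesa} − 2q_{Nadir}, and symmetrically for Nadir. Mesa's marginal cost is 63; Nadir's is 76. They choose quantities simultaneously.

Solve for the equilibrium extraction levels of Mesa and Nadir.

21.5625, 18.3125

Mine Mesa's profit: π = q_{Mesa}(229 − 3q_{Mesa} − 2q_{Nadir}) − 63q_{Mesa}.
∂π/∂q_{Mesa} = 166 − 6q_{Mesa} − 2q_{Nadir} = 0 ⇒ q_{Mesa} = 83/3 − (1/3)q_{Nadir}.
Similarly q_{Nadir} = 25.5 − (1/3)q_{Mesa}.
Plugging q_{Nadir} into Mesa's best response: q_{Mesa} = 83/3 − (1/3)(25.5 − (1/3)q_{Mesa}) ⇒ (8/9)q_{Mesa} = 115/6, so q_{Mesa} = 21.5625.
Then q_{Nadir} = 25.5 − (1/3)·21.5625 = 18.3125.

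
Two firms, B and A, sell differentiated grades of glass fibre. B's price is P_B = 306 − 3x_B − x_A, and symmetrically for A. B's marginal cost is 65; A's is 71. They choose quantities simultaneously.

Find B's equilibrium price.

168.8

Firm B's profit: π = x_B(306 − 3x_B − x_A) − 65x_B.
∂π/∂x_B = 241 − 6x_B − x_A = 0 ⇒ x_B = 241/6 − (1/6)x_A.
Similarly x_A = 235/6 − (1/6)x_B.
Solving the two reaction functions simultaneously: (1 − (−1/6)(−1/6))x_B = 241/6 − (1/6)·(235/6), so (35/36)x_B = 1211/36 and x_B = 34.6.
Then x_A = 235/6 − (1/6)·34.6 = 33.4.
P_B = 306 − 3·34.6 − 33.4 = 168.8.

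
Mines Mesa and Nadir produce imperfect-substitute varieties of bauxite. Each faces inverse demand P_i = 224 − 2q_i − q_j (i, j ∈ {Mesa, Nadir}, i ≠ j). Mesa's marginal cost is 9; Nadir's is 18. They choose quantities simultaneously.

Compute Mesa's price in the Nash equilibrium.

Mine Mesa's profit: π = q_{Mesa}(224 − 2q_{Mesa} − q_{Nadir}) − 9q_{Mesa}.
∂π/∂q_{Mesa} = 215 − 4q_{Mesa} − q_{Nadir} = 0 ⇒ q_{Mesa} = 53.75 − 0.25q_{Nadir}.
Similarly q_{Nadir} = 51.5 − 0.25q_{Mesa}.
Plugging q_{Nadir} into Mesa's best response: q_{Mesa} = 53.75 − 0.25(51.5 − 0.25q_{Mesa}) ⇒ 0.9375q_{Mesa} = 40.875, so q_{Mesa} = 43.6.
Then q_{Nadir} = 51.5 − 0.25·43.6 = 40.6.
P_{Mesa} = 224 − 2·43.6 − 40.6 = 96.2.

96.2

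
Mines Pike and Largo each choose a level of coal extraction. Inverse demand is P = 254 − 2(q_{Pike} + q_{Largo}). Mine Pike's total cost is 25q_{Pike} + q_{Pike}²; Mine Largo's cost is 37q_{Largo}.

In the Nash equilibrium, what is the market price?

121.4

Mine Pike's profit: π = q_{Pike}(254 − 2(q_{Pike} + q_{Largo})) − 25q_{Pike} − q_{Pike}².
∂π/∂q_{Pike} = 229 − 6q_{Pike} − 2q_{Largo} = 0, so q_{Pike} = 229/6 − (1/3)q_{Largo}.
For Largo: ∂π/∂q_{Largo} = 217 − 4q_{Largo} − 2q_{Pike} = 0 ⇒ q_{Largo} = 54.25 − 0.5q_{Pike}.
Plugging q_{Largo} into Pike's best response: q_{Pike} = 229/6 − (1/3)(54.25 − 0.5q_{Pike}) ⇒ (5/6)q_{Pike} = 241/12, so q_{Pike} = 24.1.
Then q_{Largo} = 54.25 − 0.5·24.1 = 42.2.
Equilibrium price: P = 254 − 2·66.3 = 121.4.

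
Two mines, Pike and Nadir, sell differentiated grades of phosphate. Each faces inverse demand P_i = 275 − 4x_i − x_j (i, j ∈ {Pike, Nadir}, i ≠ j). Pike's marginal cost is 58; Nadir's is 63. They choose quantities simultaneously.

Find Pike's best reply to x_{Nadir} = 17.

25

Mine Pike's profit: π = x_{Pike}(275 − 4x_{Pike} − x_{Nadir}) − 58x_{Pike}.
∂π/∂x_{Pike} = 217 − 8x_{Pike} − x_{Nadir} = 0 ⇒ x_{Pike} = 27.125 − 0.125x_{Nadir}.
At x_{Nadir} = 17: x_{Pike} = 27.125 − 0.125·17 = 25.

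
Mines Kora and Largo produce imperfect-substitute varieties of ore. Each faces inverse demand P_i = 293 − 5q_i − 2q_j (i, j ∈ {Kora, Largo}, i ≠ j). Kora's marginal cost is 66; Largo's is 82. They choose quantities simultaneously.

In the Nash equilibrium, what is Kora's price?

Mine Kora's profit: π = q_{Kora}(293 − 5q_{Kora} − 2q_{Largo}) − 66q_{Kora}.
∂π/∂q_{Kora} = 227 − 10q_{Kora} − 2q_{Largo} = 0 ⇒ q_{Kora} = 22.7 − 0.2q_{Largo}.
Similarly q_{Largo} = 21.1 − 0.2q_{Kora}.
Plugging q_{Largo} into Kora's best response: q_{Kora} = 22.7 − 0.2(21.1 − 0.2q_{Kora}) ⇒ 0.96q_{Kora} = 18.48, so q_{Kora} = 19.25.
Then q_{Largo} = 21.1 − 0.2·19.25 = 17.25.
P_{Kora} = 293 − 5·19.25 − 2·17.25 = 162.25.

162.25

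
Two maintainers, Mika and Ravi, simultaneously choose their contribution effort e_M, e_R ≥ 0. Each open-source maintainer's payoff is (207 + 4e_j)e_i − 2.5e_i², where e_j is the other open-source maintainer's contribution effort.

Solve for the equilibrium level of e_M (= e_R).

207

Mika's payoff is (207 + 4e_R)e_M − 2.5e_M².
∂π/∂e_M = 207 + 4e_R − 5e_M = 0, so e_M = 41.4 + 0.8e_R.
The game is symmetric, so in equilibrium e_R = e_M: the reaction function gives 0.2e_M = 41.4, hence e_M = 207.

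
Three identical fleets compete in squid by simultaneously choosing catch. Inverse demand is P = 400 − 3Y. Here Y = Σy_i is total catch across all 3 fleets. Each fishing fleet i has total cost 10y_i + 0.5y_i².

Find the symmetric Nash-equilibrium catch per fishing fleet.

A representative fishing fleet's profit is π_i = y_i(400 − 3Y) − 10y_i − 0.5y_i², with Y = y_i + Σ_{j≠i} y_j.
First-order condition: 390 − 7y_i − 3Σ_{j≠i} y_j = 0.
With identical fishing fleets, set every y_j = y: then 390 − 7y − 6y = 0, i.e. y = 390/13 = 30.

30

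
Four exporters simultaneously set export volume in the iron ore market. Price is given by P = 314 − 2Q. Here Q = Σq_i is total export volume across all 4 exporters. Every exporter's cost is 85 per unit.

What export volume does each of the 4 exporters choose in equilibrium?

A representative exporter's profit is π_i = q_i(314 − 2Q) − 85q_i, with Q = q_i + Σ_{j≠i} q_j.
First-order condition: 229 − 4q_i − 2Σ_{j≠i} q_j = 0.
With identical exporters, set every q_j = q: then 229 − 4q − 6q = 0, i.e. q = 229/10 = 22.9.

22.9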